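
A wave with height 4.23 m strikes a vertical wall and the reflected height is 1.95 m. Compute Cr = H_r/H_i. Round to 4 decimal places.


Cr = H_r / H_i
Cr = 1.95 / 4.23
Cr = 0.4610

0.4610


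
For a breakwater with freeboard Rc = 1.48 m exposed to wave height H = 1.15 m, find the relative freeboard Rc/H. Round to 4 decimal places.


Relative freeboard = Rc / H
= 1.48 / 1.15
= 1.2870

1.2870


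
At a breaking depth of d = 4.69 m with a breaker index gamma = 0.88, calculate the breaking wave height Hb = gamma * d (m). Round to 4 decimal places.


Hb = gamma * d
Hb = 0.88 * 4.69
Hb = 4.1272 m

4.1272


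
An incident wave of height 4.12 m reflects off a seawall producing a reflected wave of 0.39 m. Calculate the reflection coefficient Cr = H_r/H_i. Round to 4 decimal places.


Cr = H_r / H_i
Cr = 0.39 / 4.12
Cr = 0.0947

0.0947


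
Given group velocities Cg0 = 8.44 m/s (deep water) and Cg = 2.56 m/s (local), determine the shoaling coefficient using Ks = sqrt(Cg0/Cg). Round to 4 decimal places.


Ks = sqrt(Cg0 / Cg)
Ks = sqrt(8.44 / 2.56)
Ks = sqrt(3.2969)
Ks = 1.8157

1.8157


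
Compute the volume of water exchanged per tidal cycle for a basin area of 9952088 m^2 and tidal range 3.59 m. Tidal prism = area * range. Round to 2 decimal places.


Tidal prism = Area * Tidal range
P = 9952088 * 3.59
P = 35727995.92 m^3

35727995.92


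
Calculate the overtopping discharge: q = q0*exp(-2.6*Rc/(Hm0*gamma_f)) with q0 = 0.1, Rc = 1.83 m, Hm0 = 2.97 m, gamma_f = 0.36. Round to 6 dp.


q = q0 * exp(-2.6 * Rc / (Hm0 * gamma_f))
Exponent = -2.6 * 1.83 / (2.97 * 0.36)
= -2.6 * 1.83 / 1.0692
= -4.450056
exp(-4.450056) = 0.011678
q = 0.1 * 0.011678
q = 0.001168 m^3/s/m

0.001168


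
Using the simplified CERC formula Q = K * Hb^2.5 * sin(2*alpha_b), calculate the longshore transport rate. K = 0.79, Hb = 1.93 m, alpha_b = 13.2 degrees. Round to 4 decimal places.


Q = K * Hb^2.5 * sin(2 * alpha_b)
Hb^2.5 = 1.93^2.5 = 5.174796
sin(2 * 13.2) = sin(26.4) = 0.444635
Q = 0.79 * 5.174796 * 0.444635
Q = 1.8177 m^3/s

1.8177


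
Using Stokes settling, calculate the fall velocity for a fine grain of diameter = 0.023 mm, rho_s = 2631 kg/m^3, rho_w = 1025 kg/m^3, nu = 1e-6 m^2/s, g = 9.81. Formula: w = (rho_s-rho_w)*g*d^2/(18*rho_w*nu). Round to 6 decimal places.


w = (rho_s - rho_w) * g * d^2 / (18 * rho_w * nu)
d = 0.023 mm = 0.000023 m
rho_s - rho_w = 2631 - 1025 = 1606
Numerator = 1606 * 9.81 * (0.000023)^2 = 0.000008334321
Denominator = 18 * 1025 * 1e-6 = 0.018450
w = 0.000452 m/s

0.000452


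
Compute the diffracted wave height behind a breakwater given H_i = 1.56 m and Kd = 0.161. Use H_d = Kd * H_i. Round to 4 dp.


H_d = Kd * H_i
H_d = 0.161 * 1.56
H_d = 0.2512 m

0.2512


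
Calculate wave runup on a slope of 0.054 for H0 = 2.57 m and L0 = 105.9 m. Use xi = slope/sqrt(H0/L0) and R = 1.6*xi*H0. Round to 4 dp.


xi = slope / sqrt(H0/L0)
H0/L0 = 2.57/105.9 = 0.024268
sqrt(0.024268) = 0.155782
xi = 0.054 / 0.155782 = 0.346637
R = 1.6 * xi * H0 = 1.6 * 0.346637 * 2.57
R = 1.4254 m

1.4254


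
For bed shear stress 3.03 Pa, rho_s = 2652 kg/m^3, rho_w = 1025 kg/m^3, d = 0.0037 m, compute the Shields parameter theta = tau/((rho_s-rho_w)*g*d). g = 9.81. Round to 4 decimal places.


theta = tau / ((rho_s - rho_w) * g * d)
rho_s - rho_w = 2652 - 1025 = 1627
Denominator = 1627 * 9.81 * 0.0037 = 59.055219
theta = 3.03 / 59.055219
theta = 0.0513

0.0513


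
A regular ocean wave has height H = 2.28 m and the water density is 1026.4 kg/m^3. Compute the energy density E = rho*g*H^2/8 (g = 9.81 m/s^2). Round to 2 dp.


E = (1/8) * rho * g * H^2
E = (1/8) * 1026.4 * 9.81 * 2.28^2
E = 0.125 * 1026.4 * 9.81 * 5.1984
E = 6542.83 J/m^2

6542.83


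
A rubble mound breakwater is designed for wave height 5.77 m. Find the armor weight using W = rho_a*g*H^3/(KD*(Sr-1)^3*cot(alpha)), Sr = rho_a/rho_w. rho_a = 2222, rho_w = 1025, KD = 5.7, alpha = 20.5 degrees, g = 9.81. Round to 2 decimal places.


Sr = rho_a / rho_w = 2222 / 1025 = 2.167805
(Sr - 1) = 1.167805
(Sr - 1)^3 = 1.592615
cot(20.5) = 1 / tan(20.5) = 1 / 0.373885 = 2.674621
Numerator = 2222 * 9.81 * 5.77^3 = 4187361.9413
Denominator = 5.7 * 1.592615 * 2.674621 = 24.279964
W = 4187361.9413 / 24.279964
W = 172461.62 N

172461.62


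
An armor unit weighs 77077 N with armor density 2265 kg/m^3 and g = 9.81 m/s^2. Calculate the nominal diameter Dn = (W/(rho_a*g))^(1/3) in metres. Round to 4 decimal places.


V = W / (rho_a * g)
V = 77077 / (2265 * 9.81)
V = 77077 / 22219.65
V = 3.468867 m^3
Dn = V^(1/3) = 3.468867^(1/3)
Dn = 1.5138 m

1.5138


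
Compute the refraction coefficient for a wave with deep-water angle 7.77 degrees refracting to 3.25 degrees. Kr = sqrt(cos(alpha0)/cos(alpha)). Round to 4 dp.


Kr = sqrt(cos(alpha0) / cos(alpha))
cos(7.77) = 0.990819
cos(3.25) = 0.998392
Kr = sqrt(0.990819 / 0.998392)
Kr = sqrt(0.992415)
Kr = 0.9962

0.9962


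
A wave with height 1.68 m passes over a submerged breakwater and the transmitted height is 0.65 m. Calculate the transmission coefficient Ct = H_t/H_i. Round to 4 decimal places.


Ct = H_t / H_i
Ct = 0.65 / 1.68
Ct = 0.3869

0.3869


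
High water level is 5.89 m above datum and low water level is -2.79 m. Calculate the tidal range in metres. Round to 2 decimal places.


Tidal range = High water - Low water
Tidal range = 5.89 - (-2.79)
Tidal range = 8.68 m

8.68


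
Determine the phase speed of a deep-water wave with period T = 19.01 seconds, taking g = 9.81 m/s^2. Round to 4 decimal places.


We use the deep-water celerity formula:
C = g * T / (2 * pi)
C = 9.81 * 19.01 / (2 * 3.14159...)
C = 186.488100 / 6.283185
C = 29.6805 m/s

29.6805


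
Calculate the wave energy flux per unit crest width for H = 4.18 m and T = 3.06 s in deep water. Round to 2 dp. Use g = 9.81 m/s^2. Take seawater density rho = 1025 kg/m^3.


P = rho * g^2 * H^2 * T / (32 * pi)
P = 1025 * 9.81^2 * 4.18^2 * 3.06 / (32 * pi)
P = 1025 * 96.2361 * 17.4724 * 3.06 / 100.53096
P = 52460.93 W/m

52460.93


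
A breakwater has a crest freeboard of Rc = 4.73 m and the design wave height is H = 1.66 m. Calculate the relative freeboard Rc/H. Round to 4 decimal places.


Relative freeboard = Rc / H
= 4.73 / 1.66
= 2.8494

2.8494


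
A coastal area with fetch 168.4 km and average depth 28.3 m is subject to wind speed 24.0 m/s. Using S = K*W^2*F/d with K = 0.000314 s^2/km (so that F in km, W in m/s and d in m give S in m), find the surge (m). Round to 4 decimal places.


S = K * W^2 * F / d
W^2 = 24.0^2 = 576.00
S = 0.000314 * 576.00 * 168.4 / 28.3
Numerator = 0.000314 * 576.00 * 168.4 = 30.457498
S = 30.457498 / 28.3 = 1.0762 m

1.0762


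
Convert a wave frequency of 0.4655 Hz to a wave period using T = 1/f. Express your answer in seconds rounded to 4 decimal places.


T = 1 / f
T = 1 / 0.4655
T = 2.1482 s

2.1482


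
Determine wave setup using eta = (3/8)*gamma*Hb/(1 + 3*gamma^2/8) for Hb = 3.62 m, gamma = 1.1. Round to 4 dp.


eta = (3/8) * gamma * Hb / (1 + 3*gamma^2/8)
Numerator = (3/8) * 1.1 * 3.62 = 1.493250
Denominator = 1 + 3*1.1^2/8 = 1 + 0.453750 = 1.453750
eta = 1.493250 / 1.453750
eta = 1.0272 m

1.0272


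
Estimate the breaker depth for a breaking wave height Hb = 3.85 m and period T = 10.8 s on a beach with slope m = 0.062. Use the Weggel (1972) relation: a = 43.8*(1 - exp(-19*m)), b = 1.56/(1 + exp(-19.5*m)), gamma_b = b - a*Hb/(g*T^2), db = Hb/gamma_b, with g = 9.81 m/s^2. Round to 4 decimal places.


a = 43.8 * (1 - exp(-19 * m))
exp(-19 * 0.062) = exp(-1.1780) = 0.307894
a = 43.8 * (1 - 0.307894) = 30.314247
b = 1.56 / (1 + exp(-19.5 * m))
exp(-19.5 * 0.062) = exp(-1.2090) = 0.298496
b = 1.56 / (1 + 0.298496) = 1.201390
Hb / (g * T^2) = 3.85 / (9.81 * 10.8^2) = 3.85 / 1144.2384 = 0.00336468
gamma_b = b - a * Hb/(g*T^2) = 1.201390 - 30.314247 * 0.00336468 = 1.099392
db = Hb / gamma_b = 3.85 / 1.099392
db = 3.5019 m

3.5019


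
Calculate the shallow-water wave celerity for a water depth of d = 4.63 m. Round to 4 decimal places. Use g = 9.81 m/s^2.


Using the shallow-water approximation:
C = sqrt(g * d) = sqrt(9.81 * 4.63)
C = sqrt(45.4203)
C = 6.7395 m/s

6.7395


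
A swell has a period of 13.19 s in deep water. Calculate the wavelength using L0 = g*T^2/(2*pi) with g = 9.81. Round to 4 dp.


L0 = g * T^2 / (2 * pi)
L0 = 9.81 * 13.19^2 / (2 * pi)
L0 = 9.81 * 173.9761 / 6.28319
L0 = 1706.7055 / 6.28319
L0 = 271.6306 m

271.6306


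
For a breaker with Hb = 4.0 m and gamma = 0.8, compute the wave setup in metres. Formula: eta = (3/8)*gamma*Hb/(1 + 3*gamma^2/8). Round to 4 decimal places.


eta = (3/8) * gamma * Hb / (1 + 3*gamma^2/8)
Numerator = (3/8) * 0.8 * 4.0 = 1.200000
Denominator = 1 + 3*0.8^2/8 = 1 + 0.240000 = 1.240000
eta = 1.200000 / 1.240000
eta = 0.9677 m

0.9677


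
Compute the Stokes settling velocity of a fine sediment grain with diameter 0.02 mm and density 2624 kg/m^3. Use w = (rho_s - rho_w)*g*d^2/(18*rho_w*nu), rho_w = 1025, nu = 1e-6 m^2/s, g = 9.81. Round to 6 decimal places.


w = (rho_s - rho_w) * g * d^2 / (18 * rho_w * nu)
d = 0.02 mm = 0.000020 m
rho_s - rho_w = 2624 - 1025 = 1599
Numerator = 1599 * 9.81 * (0.000020)^2 = 0.000006274476
Denominator = 18 * 1025 * 1e-6 = 0.018450
w = 0.000340 m/s

0.000340


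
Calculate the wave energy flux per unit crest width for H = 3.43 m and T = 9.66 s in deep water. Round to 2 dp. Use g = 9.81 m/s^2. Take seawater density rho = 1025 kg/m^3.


P = rho * g^2 * H^2 * T / (32 * pi)
P = 1025 * 9.81^2 * 3.43^2 * 9.66 / (32 * pi)
P = 1025 * 96.2361 * 11.7649 * 9.66 / 100.53096
P = 111513.49 W/m

111513.49


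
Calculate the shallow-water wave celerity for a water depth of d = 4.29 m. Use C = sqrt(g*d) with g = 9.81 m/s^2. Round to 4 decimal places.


Using the shallow-water approximation:
C = sqrt(g * d) = sqrt(9.81 * 4.29)
C = sqrt(42.0849)
C = 6.4873 m/s

6.4873


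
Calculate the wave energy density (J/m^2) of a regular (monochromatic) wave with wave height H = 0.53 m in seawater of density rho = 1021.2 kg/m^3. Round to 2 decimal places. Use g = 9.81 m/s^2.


E = (1/8) * rho * g * H^2
E = (1/8) * 1021.2 * 9.81 * 0.53^2
E = 0.125 * 1021.2 * 9.81 * 0.2809
E = 351.76 J/m^2

351.76


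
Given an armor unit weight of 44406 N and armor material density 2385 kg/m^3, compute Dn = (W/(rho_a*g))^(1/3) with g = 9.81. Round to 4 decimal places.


V = W / (rho_a * g)
V = 44406 / (2385 * 9.81)
V = 44406 / 23396.85
V = 1.897948 m^3
Dn = V^(1/3) = 1.897948^(1/3)
Dn = 1.2381 m

1.2381


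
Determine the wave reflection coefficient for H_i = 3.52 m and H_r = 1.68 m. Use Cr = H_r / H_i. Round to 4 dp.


Cr = H_r / H_i
Cr = 1.68 / 3.52
Cr = 0.4773

0.4773


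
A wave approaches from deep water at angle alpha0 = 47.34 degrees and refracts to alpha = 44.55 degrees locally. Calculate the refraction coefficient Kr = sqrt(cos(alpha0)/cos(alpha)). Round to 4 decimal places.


Kr = sqrt(cos(alpha0) / cos(alpha))
cos(47.34) = 0.677646
cos(44.55) = 0.712639
Kr = sqrt(0.677646 / 0.712639)
Kr = sqrt(0.950898)
Kr = 0.9751

0.9751


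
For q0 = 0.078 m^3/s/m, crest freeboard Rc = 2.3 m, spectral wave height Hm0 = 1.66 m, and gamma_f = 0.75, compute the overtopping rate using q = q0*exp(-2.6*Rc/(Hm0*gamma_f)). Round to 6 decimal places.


q = q0 * exp(-2.6 * Rc / (Hm0 * gamma_f))
Exponent = -2.6 * 2.3 / (1.66 * 0.75)
= -2.6 * 2.3 / 1.2450
= -4.803213
exp(-4.803213) = 0.008203
q = 0.078 * 0.008203
q = 0.000640 m^3/s/m

0.000640


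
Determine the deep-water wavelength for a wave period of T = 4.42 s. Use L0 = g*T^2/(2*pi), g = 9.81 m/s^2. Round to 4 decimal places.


L0 = g * T^2 / (2 * pi)
L0 = 9.81 * 4.42^2 / (2 * pi)
L0 = 9.81 * 19.5364 / 6.28319
L0 = 191.6521 / 6.28319
L0 = 30.5024 m

30.5024


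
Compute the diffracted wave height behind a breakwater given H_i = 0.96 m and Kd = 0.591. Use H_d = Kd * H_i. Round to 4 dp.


H_d = Kd * H_i
H_d = 0.591 * 0.96
H_d = 0.5674 m

0.5674


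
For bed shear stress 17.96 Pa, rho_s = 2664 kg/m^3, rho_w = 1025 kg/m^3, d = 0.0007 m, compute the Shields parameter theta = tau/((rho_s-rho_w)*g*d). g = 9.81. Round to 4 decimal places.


theta = tau / ((rho_s - rho_w) * g * d)
rho_s - rho_w = 2664 - 1025 = 1639
Denominator = 1639 * 9.81 * 0.0007 = 11.255013
theta = 17.96 / 11.255013
theta = 1.5957

1.5957


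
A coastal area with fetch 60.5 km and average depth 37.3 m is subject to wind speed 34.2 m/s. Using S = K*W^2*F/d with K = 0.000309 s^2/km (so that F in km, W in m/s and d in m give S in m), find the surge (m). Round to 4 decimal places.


S = K * W^2 * F / d
W^2 = 34.2^2 = 1169.64
S = 0.000309 * 1169.64 * 60.5 / 37.3
Numerator = 0.000309 * 1169.64 * 60.5 = 21.865835
S = 21.865835 / 37.3 = 0.5862 m

0.5862


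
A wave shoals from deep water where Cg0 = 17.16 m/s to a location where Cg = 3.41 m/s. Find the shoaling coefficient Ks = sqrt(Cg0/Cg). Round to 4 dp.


Ks = sqrt(Cg0 / Cg)
Ks = sqrt(17.16 / 3.41)
Ks = sqrt(5.0323)
Ks = 2.2433

2.2433


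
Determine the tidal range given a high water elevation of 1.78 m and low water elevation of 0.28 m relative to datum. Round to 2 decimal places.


Tidal range = High water - Low water
Tidal range = 1.78 - (0.28)
Tidal range = 1.50 m

1.50


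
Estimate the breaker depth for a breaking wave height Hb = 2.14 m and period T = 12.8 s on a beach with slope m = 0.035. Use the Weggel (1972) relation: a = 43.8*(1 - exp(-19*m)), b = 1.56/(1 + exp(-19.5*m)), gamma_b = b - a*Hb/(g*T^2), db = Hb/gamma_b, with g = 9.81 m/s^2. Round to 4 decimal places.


a = 43.8 * (1 - exp(-19 * m))
exp(-19 * 0.035) = exp(-0.6650) = 0.514274
a = 43.8 * (1 - 0.514274) = 21.274819
b = 1.56 / (1 + exp(-19.5 * m))
exp(-19.5 * 0.035) = exp(-0.6825) = 0.505352
b = 1.56 / (1 + 0.505352) = 1.036302
Hb / (g * T^2) = 2.14 / (9.81 * 12.8^2) = 2.14 / 1607.2704 = 0.00133145
gamma_b = b - a * Hb/(g*T^2) = 1.036302 - 21.274819 * 0.00133145 = 1.007976
db = Hb / gamma_b = 2.14 / 1.007976
db = 2.1231 m

2.1231


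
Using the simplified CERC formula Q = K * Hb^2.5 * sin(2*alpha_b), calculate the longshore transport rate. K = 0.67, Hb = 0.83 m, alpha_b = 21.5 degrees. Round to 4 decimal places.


Q = K * Hb^2.5 * sin(2 * alpha_b)
Hb^2.5 = 0.83^2.5 = 0.627618
sin(2 * 21.5) = sin(43.0) = 0.681998
Q = 0.67 * 0.627618 * 0.681998
Q = 0.2868 m^3/s

0.2868


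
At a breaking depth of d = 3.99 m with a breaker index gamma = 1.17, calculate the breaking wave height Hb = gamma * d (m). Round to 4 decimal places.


Hb = gamma * d
Hb = 1.17 * 3.99
Hb = 4.6683 m

4.6683


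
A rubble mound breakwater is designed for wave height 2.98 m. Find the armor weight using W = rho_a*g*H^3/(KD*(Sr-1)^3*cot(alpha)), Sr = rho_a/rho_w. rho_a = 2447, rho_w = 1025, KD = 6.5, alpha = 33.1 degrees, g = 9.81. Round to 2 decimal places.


Sr = rho_a / rho_w = 2447 / 1025 = 2.387317
(Sr - 1) = 1.387317
(Sr - 1)^3 = 2.670098
cot(33.1) = 1 / tan(33.1) = 1 / 0.651892 = 1.533997
Numerator = 2447 * 9.81 * 2.98^3 = 635260.3784
Denominator = 6.5 * 2.670098 * 1.533997 = 26.623493
W = 635260.3784 / 26.623493
W = 23860.90 N

23860.90


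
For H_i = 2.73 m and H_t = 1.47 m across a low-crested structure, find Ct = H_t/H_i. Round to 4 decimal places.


Ct = H_t / H_i
Ct = 1.47 / 2.73
Ct = 0.5385

0.5385


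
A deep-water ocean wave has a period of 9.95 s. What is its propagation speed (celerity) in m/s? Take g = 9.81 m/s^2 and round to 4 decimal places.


We use the deep-water celerity formula:
C = g * T / (2 * pi)
C = 9.81 * 9.95 / (2 * 3.14159...)
C = 97.609500 / 6.283185
C = 15.5350 m/s

15.5350


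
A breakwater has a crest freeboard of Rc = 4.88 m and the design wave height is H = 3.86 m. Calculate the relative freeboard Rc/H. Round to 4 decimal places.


Relative freeboard = Rc / H
= 4.88 / 3.86
= 1.2642

1.2642


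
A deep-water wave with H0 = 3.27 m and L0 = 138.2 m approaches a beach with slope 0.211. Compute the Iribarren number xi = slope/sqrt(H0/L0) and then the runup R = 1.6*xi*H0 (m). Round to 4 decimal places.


xi = slope / sqrt(H0/L0)
H0/L0 = 3.27/138.2 = 0.023661
sqrt(0.023661) = 0.153822
xi = 0.211 / 0.153822 = 1.371711
R = 1.6 * xi * H0 = 1.6 * 1.371711 * 3.27
R = 7.1768 m

7.1768


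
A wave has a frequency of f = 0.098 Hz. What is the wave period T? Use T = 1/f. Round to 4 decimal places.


T = 1 / f
T = 1 / 0.098
T = 10.2041 s

10.2041


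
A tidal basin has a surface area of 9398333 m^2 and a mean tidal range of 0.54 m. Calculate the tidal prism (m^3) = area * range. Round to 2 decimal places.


Tidal prism = Area * Tidal range
P = 9398333 * 0.54
P = 5075099.82 m^3

5075099.82


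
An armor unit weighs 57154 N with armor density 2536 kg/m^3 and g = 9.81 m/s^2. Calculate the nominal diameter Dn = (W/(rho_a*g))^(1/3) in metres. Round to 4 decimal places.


V = W / (rho_a * g)
V = 57154 / (2536 * 9.81)
V = 57154 / 24878.16
V = 2.297356 m^3
Dn = V^(1/3) = 2.297356^(1/3)
Dn = 1.3195 m

1.3195


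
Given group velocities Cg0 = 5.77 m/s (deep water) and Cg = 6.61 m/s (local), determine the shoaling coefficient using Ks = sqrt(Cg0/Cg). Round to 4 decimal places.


Ks = sqrt(Cg0 / Cg)
Ks = sqrt(5.77 / 6.61)
Ks = sqrt(0.8729)
Ks = 0.9343

0.9343


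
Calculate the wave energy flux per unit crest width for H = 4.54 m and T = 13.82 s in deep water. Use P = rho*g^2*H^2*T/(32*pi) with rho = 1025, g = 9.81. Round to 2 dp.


P = rho * g^2 * H^2 * T / (32 * pi)
P = 1025 * 9.81^2 * 4.54^2 * 13.82 / (32 * pi)
P = 1025 * 96.2361 * 20.6116 * 13.82 / 100.53096
P = 279499.98 W/m

279499.98


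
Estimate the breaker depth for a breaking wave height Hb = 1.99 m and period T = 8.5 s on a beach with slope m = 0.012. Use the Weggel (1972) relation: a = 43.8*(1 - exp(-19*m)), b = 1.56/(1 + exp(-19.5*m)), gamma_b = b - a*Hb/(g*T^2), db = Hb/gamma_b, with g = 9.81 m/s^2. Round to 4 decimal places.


a = 43.8 * (1 - exp(-19 * m))
exp(-19 * 0.012) = exp(-0.2280) = 0.796124
a = 43.8 * (1 - 0.796124) = 8.929757
b = 1.56 / (1 + exp(-19.5 * m))
exp(-19.5 * 0.012) = exp(-0.2340) = 0.791362
b = 1.56 / (1 + 0.791362) = 0.870846
Hb / (g * T^2) = 1.99 / (9.81 * 8.5^2) = 1.99 / 708.7725 = 0.00280767
gamma_b = b - a * Hb/(g*T^2) = 0.870846 - 8.929757 * 0.00280767 = 0.845774
db = Hb / gamma_b = 1.99 / 0.845774
db = 2.3529 m

2.3529


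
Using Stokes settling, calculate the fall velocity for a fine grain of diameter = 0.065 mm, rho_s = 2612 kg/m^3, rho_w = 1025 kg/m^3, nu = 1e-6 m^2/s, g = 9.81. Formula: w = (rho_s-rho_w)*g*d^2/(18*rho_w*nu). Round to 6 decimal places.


w = (rho_s - rho_w) * g * d^2 / (18 * rho_w * nu)
d = 0.065 mm = 0.000065 m
rho_s - rho_w = 2612 - 1025 = 1587
Numerator = 1587 * 9.81 * (0.000065)^2 = 0.000065776786
Denominator = 18 * 1025 * 1e-6 = 0.018450
w = 0.003565 m/s

0.003565


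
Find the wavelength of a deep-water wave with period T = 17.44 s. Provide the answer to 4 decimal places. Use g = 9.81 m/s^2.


L0 = g * T^2 / (2 * pi)
L0 = 9.81 * 17.44^2 / (2 * pi)
L0 = 9.81 * 304.1536 / 6.28319
L0 = 2983.7468 / 6.28319
L0 = 474.8781 m

474.8781


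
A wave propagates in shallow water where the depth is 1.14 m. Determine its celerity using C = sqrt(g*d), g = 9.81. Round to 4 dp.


Using the shallow-water approximation:
C = sqrt(g * d) = sqrt(9.81 * 1.14)
C = sqrt(11.1834)
C = 3.3442 m/s

3.3442


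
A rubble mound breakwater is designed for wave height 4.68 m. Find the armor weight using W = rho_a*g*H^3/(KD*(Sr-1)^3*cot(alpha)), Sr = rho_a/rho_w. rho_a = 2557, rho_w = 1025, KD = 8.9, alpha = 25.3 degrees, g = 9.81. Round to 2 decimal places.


Sr = rho_a / rho_w = 2557 / 1025 = 2.494634
(Sr - 1) = 1.494634
(Sr - 1)^3 = 3.338910
cot(25.3) = 1 / tan(25.3) = 1 / 0.472698 = 2.115516
Numerator = 2557 * 9.81 * 4.68^3 = 2571208.4970
Denominator = 8.9 * 3.338910 * 2.115516 = 62.865315
W = 2571208.4970 / 62.865315
W = 40900.27 N

40900.27


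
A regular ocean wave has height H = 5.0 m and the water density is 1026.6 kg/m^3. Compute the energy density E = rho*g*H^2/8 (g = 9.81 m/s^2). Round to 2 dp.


E = (1/8) * rho * g * H^2
E = (1/8) * 1026.6 * 9.81 * 5.0^2
E = 0.125 * 1026.6 * 9.81 * 25.0000
E = 31471.71 J/m^2

31471.71


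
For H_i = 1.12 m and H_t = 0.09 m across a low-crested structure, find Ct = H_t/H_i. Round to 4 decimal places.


Ct = H_t / H_i
Ct = 0.09 / 1.12
Ct = 0.0804

0.0804


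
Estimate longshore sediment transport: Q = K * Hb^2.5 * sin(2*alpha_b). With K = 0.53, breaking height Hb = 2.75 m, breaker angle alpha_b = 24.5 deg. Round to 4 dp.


Q = K * Hb^2.5 * sin(2 * alpha_b)
Hb^2.5 = 2.75^2.5 = 12.540987
sin(2 * 24.5) = sin(49.0) = 0.754710
Q = 0.53 * 12.540987 * 0.754710
Q = 5.0163 m^3/s

5.0163


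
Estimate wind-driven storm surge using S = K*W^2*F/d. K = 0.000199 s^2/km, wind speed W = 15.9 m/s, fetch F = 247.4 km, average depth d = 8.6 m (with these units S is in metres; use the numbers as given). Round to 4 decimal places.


S = K * W^2 * F / d
W^2 = 15.9^2 = 252.81
S = 0.000199 * 252.81 * 247.4 / 8.6
Numerator = 0.000199 * 252.81 * 247.4 = 12.446494
S = 12.446494 / 8.6 = 1.4473 m

1.4473


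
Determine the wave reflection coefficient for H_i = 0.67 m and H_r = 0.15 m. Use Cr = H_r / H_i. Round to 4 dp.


Cr = H_r / H_i
Cr = 0.15 / 0.67
Cr = 0.2239

0.2239


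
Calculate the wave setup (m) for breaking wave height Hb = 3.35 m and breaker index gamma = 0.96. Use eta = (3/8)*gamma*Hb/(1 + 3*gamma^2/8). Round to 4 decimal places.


eta = (3/8) * gamma * Hb / (1 + 3*gamma^2/8)
Numerator = (3/8) * 0.96 * 3.35 = 1.206000
Denominator = 1 + 3*0.96^2/8 = 1 + 0.345600 = 1.345600
eta = 1.206000 / 1.345600
eta = 0.8963 m

0.8963


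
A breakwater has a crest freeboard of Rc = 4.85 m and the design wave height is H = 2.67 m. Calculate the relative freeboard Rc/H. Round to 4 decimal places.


Relative freeboard = Rc / H
= 4.85 / 2.67
= 1.8165

1.8165


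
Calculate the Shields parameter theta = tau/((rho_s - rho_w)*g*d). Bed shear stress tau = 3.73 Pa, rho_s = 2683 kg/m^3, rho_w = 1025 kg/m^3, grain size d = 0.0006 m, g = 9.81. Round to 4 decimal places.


theta = tau / ((rho_s - rho_w) * g * d)
rho_s - rho_w = 2683 - 1025 = 1658
Denominator = 1658 * 9.81 * 0.0006 = 9.758988
theta = 3.73 / 9.758988
theta = 0.3822

0.3822


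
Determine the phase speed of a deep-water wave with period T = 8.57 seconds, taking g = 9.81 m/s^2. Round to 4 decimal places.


We use the deep-water celerity formula:
C = g * T / (2 * pi)
C = 9.81 * 8.57 / (2 * 3.14159...)
C = 84.071700 / 6.283185
C = 13.3804 m/s

13.3804


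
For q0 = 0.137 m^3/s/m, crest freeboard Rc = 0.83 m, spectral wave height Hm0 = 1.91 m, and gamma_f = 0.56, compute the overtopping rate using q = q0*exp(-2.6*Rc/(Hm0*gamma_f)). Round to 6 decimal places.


q = q0 * exp(-2.6 * Rc / (Hm0 * gamma_f))
Exponent = -2.6 * 0.83 / (1.91 * 0.56)
= -2.6 * 0.83 / 1.0696
= -2.017577
exp(-2.017577) = 0.132977
q = 0.137 * 0.132977
q = 0.018218 m^3/s/m

0.018218


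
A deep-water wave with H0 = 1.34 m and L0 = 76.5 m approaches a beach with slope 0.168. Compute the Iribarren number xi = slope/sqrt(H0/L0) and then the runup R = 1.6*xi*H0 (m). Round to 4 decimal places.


xi = slope / sqrt(H0/L0)
H0/L0 = 1.34/76.5 = 0.017516
sqrt(0.017516) = 0.132349
xi = 0.168 / 0.132349 = 1.269368
R = 1.6 * xi * H0 = 1.6 * 1.269368 * 1.34
R = 2.7215 m

2.7215


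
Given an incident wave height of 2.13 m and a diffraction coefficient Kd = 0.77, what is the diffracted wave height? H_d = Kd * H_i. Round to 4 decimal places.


H_d = Kd * H_i
H_d = 0.77 * 2.13
H_d = 1.6401 m

1.6401


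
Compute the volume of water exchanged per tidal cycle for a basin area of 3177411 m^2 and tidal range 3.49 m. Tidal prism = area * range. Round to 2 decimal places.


Tidal prism = Area * Tidal range
P = 3177411 * 3.49
P = 11089164.39 m^3

11089164.39


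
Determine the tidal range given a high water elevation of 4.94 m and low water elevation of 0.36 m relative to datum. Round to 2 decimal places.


Tidal range = High water - Low water
Tidal range = 4.94 - (0.36)
Tidal range = 4.58 m

4.58


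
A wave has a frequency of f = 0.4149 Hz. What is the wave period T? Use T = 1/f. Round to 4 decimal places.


T = 1 / f
T = 1 / 0.4149
T = 2.4102 s

2.4102


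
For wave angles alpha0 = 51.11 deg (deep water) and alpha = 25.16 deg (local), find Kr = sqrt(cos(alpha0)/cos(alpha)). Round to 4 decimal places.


Kr = sqrt(cos(alpha0) / cos(alpha))
cos(51.11) = 0.627827
cos(25.16) = 0.905124
Kr = sqrt(0.627827 / 0.905124)
Kr = sqrt(0.693637)
Kr = 0.8328

0.8328


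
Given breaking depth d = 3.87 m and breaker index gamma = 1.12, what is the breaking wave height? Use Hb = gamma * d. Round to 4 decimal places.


Hb = gamma * d
Hb = 1.12 * 3.87
Hb = 4.3344 m

4.3344


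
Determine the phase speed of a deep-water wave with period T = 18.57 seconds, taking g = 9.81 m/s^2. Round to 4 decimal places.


We use the deep-water celerity formula:
C = g * T / (2 * pi)
C = 9.81 * 18.57 / (2 * 3.14159...)
C = 182.171700 / 6.283185
C = 28.9935 m/s

28.9935


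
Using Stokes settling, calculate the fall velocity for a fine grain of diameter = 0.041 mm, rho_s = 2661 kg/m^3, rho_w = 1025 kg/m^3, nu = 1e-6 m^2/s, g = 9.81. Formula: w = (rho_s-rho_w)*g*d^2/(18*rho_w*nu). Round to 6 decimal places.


w = (rho_s - rho_w) * g * d^2 / (18 * rho_w * nu)
d = 0.041 mm = 0.000041 m
rho_s - rho_w = 2661 - 1025 = 1636
Numerator = 1636 * 9.81 * (0.000041)^2 = 0.000026978638
Denominator = 18 * 1025 * 1e-6 = 0.018450
w = 0.001462 m/s

0.001462


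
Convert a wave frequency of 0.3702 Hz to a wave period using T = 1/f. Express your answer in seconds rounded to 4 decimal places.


T = 1 / f
T = 1 / 0.3702
T = 2.7012 s

2.7012


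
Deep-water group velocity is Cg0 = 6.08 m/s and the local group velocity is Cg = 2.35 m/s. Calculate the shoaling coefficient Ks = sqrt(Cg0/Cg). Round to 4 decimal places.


Ks = sqrt(Cg0 / Cg)
Ks = sqrt(6.08 / 2.35)
Ks = sqrt(2.5872)
Ks = 1.6085

1.6085


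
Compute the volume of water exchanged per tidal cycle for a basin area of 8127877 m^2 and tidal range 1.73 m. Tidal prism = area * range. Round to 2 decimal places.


Tidal prism = Area * Tidal range
P = 8127877 * 1.73
P = 14061227.21 m^3

14061227.21


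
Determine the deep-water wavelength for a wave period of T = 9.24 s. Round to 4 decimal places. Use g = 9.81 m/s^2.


L0 = g * T^2 / (2 * pi)
L0 = 9.81 * 9.24^2 / (2 * pi)
L0 = 9.81 * 85.3776 / 6.28319
L0 = 837.5543 / 6.28319
L0 = 133.3009 m

133.3009


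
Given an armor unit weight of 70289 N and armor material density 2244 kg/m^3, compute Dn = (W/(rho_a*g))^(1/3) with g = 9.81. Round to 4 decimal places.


V = W / (rho_a * g)
V = 70289 / (2244 * 9.81)
V = 70289 / 22013.64
V = 3.192975 m^3
Dn = V^(1/3) = 3.192975^(1/3)
Dn = 1.4725 m

1.4725


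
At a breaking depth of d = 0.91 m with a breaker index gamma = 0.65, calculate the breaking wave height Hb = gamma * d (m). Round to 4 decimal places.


Hb = gamma * d
Hb = 0.65 * 0.91
Hb = 0.5915 m

0.5915


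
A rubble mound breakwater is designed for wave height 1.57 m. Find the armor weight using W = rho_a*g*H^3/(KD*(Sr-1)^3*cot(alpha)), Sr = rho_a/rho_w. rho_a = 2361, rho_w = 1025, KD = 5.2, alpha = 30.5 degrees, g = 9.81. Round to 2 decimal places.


Sr = rho_a / rho_w = 2361 / 1025 = 2.303415
(Sr - 1) = 1.303415
(Sr - 1)^3 = 2.214358
cot(30.5) = 1 / tan(30.5) = 1 / 0.589045 = 1.697663
Numerator = 2361 * 9.81 * 1.57^3 = 89632.1784
Denominator = 5.2 * 2.214358 * 1.697663 = 19.548014
W = 89632.1784 / 19.548014
W = 4585.23 N

4585.23


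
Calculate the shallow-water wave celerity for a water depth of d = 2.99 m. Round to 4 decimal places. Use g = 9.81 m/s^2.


Using the shallow-water approximation:
C = sqrt(g * d) = sqrt(9.81 * 2.99)
C = sqrt(29.3319)
C = 5.4159 m/s

5.4159


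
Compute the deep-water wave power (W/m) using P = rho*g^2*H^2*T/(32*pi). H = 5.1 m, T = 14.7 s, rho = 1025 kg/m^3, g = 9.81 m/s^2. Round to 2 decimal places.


P = rho * g^2 * H^2 * T / (32 * pi)
P = 1025 * 9.81^2 * 5.1^2 * 14.7 / (32 * pi)
P = 1025 * 96.2361 * 26.0100 * 14.7 / 100.53096
P = 375162.75 W/m

375162.75


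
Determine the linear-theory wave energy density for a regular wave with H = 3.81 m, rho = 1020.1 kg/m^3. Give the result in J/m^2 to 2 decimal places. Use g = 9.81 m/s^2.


E = (1/8) * rho * g * H^2
E = (1/8) * 1020.1 * 9.81 * 3.81^2
E = 0.125 * 1020.1 * 9.81 * 14.5161
E = 18158.16 J/m^2

18158.16


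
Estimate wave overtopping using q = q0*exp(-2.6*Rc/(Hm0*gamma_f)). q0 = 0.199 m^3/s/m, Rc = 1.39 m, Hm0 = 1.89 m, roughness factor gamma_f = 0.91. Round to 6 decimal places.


q = q0 * exp(-2.6 * Rc / (Hm0 * gamma_f))
Exponent = -2.6 * 1.39 / (1.89 * 0.91)
= -2.6 * 1.39 / 1.7199
= -2.101285
exp(-2.101285) = 0.122299
q = 0.199 * 0.122299
q = 0.024338 m^3/s/m

0.024338


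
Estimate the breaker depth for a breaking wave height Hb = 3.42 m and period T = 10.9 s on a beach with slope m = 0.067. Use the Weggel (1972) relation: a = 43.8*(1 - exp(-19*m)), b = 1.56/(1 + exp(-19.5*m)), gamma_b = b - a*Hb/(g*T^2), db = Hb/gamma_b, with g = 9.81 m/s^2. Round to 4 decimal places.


a = 43.8 * (1 - exp(-19 * m))
exp(-19 * 0.067) = exp(-1.2730) = 0.279990
a = 43.8 * (1 - 0.279990) = 31.536421
b = 1.56 / (1 + exp(-19.5 * m))
exp(-19.5 * 0.067) = exp(-1.3065) = 0.270766
b = 1.56 / (1 + 0.270766) = 1.227606
Hb / (g * T^2) = 3.42 / (9.81 * 10.9^2) = 3.42 / 1165.5261 = 0.00293430
gamma_b = b - a * Hb/(g*T^2) = 1.227606 - 31.536421 * 0.00293430 = 1.135069
db = Hb / gamma_b = 3.42 / 1.135069
db = 3.0130 m

3.0130


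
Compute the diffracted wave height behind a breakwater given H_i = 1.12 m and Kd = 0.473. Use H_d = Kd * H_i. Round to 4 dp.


H_d = Kd * H_i
H_d = 0.473 * 1.12
H_d = 0.5298 m

0.5298


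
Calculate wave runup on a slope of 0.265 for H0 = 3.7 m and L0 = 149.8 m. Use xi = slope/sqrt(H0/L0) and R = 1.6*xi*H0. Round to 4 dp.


xi = slope / sqrt(H0/L0)
H0/L0 = 3.7/149.8 = 0.024700
sqrt(0.024700) = 0.157161
xi = 0.265 / 0.157161 = 1.686168
R = 1.6 * xi * H0 = 1.6 * 1.686168 * 3.7
R = 9.9821 m

9.9821


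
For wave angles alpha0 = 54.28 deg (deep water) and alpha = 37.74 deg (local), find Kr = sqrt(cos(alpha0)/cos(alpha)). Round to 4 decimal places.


Kr = sqrt(cos(alpha0) / cos(alpha))
cos(54.28) = 0.583825
cos(37.74) = 0.790796
Kr = sqrt(0.583825 / 0.790796)
Kr = sqrt(0.738274)
Kr = 0.8592

0.8592


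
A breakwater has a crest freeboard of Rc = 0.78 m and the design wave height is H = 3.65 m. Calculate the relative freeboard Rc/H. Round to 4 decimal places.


Relative freeboard = Rc / H
= 0.78 / 3.65
= 0.2137

0.2137


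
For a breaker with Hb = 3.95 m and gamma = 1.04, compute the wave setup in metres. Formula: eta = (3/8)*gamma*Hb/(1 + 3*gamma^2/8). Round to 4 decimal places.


eta = (3/8) * gamma * Hb / (1 + 3*gamma^2/8)
Numerator = (3/8) * 1.04 * 3.95 = 1.540500
Denominator = 1 + 3*1.04^2/8 = 1 + 0.405600 = 1.405600
eta = 1.540500 / 1.405600
eta = 1.0960 m

1.0960


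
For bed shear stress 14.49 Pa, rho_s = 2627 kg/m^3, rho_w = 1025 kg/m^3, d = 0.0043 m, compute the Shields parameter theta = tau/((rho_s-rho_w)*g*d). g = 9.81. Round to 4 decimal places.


theta = tau / ((rho_s - rho_w) * g * d)
rho_s - rho_w = 2627 - 1025 = 1602
Denominator = 1602 * 9.81 * 0.0043 = 67.577166
theta = 14.49 / 67.577166
theta = 0.2144

0.2144


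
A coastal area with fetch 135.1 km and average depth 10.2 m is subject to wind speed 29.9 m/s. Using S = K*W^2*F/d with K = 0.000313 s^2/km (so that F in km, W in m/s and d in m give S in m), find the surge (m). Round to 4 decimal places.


S = K * W^2 * F / d
W^2 = 29.9^2 = 894.01
S = 0.000313 * 894.01 * 135.1 / 10.2
Numerator = 0.000313 * 894.01 * 135.1 = 37.804375
S = 37.804375 / 10.2 = 3.7063 m

3.7063


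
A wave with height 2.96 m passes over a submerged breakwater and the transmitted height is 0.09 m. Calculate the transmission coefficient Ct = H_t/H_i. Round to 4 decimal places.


Ct = H_t / H_i
Ct = 0.09 / 2.96
Ct = 0.0304

0.0304


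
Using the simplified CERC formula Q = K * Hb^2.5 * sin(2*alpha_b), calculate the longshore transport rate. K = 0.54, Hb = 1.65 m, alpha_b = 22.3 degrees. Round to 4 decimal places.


Q = K * Hb^2.5 * sin(2 * alpha_b)
Hb^2.5 = 1.65^2.5 = 3.497115
sin(2 * 22.3) = sin(44.6) = 0.702153
Q = 0.54 * 3.497115 * 0.702153
Q = 1.3260 m^3/s

1.3260


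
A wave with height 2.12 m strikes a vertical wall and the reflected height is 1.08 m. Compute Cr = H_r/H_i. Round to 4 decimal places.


Cr = H_r / H_i
Cr = 1.08 / 2.12
Cr = 0.5094

0.5094


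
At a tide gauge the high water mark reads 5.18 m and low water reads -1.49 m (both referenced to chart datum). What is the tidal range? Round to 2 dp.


Tidal range = High water - Low water
Tidal range = 5.18 - (-1.49)
Tidal range = 6.67 m

6.67


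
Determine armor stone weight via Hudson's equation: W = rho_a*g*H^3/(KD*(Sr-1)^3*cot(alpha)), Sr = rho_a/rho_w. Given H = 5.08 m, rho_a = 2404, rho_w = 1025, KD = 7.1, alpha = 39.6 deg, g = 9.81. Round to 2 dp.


Sr = rho_a / rho_w = 2404 / 1025 = 2.345366
(Sr - 1) = 1.345366
(Sr - 1)^3 = 2.435125
cot(39.6) = 1 / tan(39.6) = 1 / 0.827272 = 1.208792
Numerator = 2404 * 9.81 * 5.08^3 = 3091680.5057
Denominator = 7.1 * 2.435125 * 1.208792 = 20.899277
W = 3091680.5057 / 20.899277
W = 147932.42 N

147932.42


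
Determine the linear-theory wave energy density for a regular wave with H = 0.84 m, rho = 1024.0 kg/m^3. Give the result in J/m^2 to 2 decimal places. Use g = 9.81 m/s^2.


E = (1/8) * rho * g * H^2
E = (1/8) * 1024.0 * 9.81 * 0.84^2
E = 0.125 * 1024.0 * 9.81 * 0.7056
E = 886.01 J/m^2

886.01


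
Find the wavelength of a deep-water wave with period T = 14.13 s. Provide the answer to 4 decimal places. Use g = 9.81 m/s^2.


L0 = g * T^2 / (2 * pi)
L0 = 9.81 * 14.13^2 / (2 * pi)
L0 = 9.81 * 199.6569 / 6.28319
L0 = 1958.6342 / 6.28319
L0 = 311.7263 m

311.7263


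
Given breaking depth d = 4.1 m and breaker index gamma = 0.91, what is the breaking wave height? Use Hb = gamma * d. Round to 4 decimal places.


Hb = gamma * d
Hb = 0.91 * 4.1
Hb = 3.7310 m

3.7310


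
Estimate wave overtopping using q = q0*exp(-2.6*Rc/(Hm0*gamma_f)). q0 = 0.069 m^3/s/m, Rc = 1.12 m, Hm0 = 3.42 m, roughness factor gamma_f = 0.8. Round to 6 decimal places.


q = q0 * exp(-2.6 * Rc / (Hm0 * gamma_f))
Exponent = -2.6 * 1.12 / (3.42 * 0.8)
= -2.6 * 1.12 / 2.7360
= -1.064327
exp(-1.064327) = 0.344960
q = 0.069 * 0.344960
q = 0.023802 m^3/s/m

0.023802


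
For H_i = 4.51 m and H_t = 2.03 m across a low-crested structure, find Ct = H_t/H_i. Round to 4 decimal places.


Ct = H_t / H_i
Ct = 2.03 / 4.51
Ct = 0.4501

0.4501


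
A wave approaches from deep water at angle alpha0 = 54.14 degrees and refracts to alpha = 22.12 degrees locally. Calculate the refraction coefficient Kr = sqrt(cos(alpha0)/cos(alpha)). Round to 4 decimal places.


Kr = sqrt(cos(alpha0) / cos(alpha))
cos(54.14) = 0.585807
cos(22.12) = 0.926397
Kr = sqrt(0.585807 / 0.926397)
Kr = sqrt(0.632349)
Kr = 0.7952

0.7952


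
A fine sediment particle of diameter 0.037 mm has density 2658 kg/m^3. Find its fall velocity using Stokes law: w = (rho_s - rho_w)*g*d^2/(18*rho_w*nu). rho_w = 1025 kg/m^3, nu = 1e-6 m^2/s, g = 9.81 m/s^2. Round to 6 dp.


w = (rho_s - rho_w) * g * d^2 / (18 * rho_w * nu)
d = 0.037 mm = 0.000037 m
rho_s - rho_w = 2658 - 1025 = 1633
Numerator = 1633 * 9.81 * (0.000037)^2 = 0.000021931010
Denominator = 18 * 1025 * 1e-6 = 0.018450
w = 0.001189 m/s

0.001189


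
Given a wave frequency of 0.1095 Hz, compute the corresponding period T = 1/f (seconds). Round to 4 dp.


T = 1 / f
T = 1 / 0.1095
T = 9.1324 s

9.1324


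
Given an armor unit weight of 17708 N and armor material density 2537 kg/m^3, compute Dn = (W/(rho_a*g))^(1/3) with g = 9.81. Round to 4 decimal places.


V = W / (rho_a * g)
V = 17708 / (2537 * 9.81)
V = 17708 / 24887.97
V = 0.711508 m^3
Dn = V^(1/3) = 0.711508^(1/3)
Dn = 0.8927 m

0.8927


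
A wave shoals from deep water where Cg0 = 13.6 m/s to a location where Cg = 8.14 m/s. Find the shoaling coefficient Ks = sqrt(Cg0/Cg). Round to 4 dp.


Ks = sqrt(Cg0 / Cg)
Ks = sqrt(13.6 / 8.14)
Ks = sqrt(1.6708)
Ks = 1.2926

1.2926


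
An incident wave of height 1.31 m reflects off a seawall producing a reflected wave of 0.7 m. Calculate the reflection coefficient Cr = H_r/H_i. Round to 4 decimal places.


Cr = H_r / H_i
Cr = 0.7 / 1.31
Cr = 0.5344

0.5344


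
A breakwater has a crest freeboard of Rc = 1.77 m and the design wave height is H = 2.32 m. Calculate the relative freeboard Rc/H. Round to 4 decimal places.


Relative freeboard = Rc / H
= 1.77 / 2.32
= 0.7629

0.7629


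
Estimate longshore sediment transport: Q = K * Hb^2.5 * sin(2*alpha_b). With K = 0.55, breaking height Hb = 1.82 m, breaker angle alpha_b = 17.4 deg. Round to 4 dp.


Q = K * Hb^2.5 * sin(2 * alpha_b)
Hb^2.5 = 1.82^2.5 = 4.468672
sin(2 * 17.4) = sin(34.8) = 0.570714
Q = 0.55 * 4.468672 * 0.570714
Q = 1.4027 m^3/s

1.4027


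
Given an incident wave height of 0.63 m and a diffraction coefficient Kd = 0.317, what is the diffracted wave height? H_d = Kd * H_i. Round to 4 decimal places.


H_d = Kd * H_i
H_d = 0.317 * 0.63
H_d = 0.1997 m

0.1997


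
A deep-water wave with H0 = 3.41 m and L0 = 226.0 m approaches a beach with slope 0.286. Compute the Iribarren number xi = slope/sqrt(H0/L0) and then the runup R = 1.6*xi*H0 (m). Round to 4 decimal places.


xi = slope / sqrt(H0/L0)
H0/L0 = 3.41/226.0 = 0.015088
sqrt(0.015088) = 0.122835
xi = 0.286 / 0.122835 = 2.328322
R = 1.6 * xi * H0 = 1.6 * 2.328322 * 3.41
R = 12.7033 m

12.7033


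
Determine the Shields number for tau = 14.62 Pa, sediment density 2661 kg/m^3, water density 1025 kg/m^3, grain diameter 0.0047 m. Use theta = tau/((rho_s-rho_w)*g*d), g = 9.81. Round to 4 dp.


theta = tau / ((rho_s - rho_w) * g * d)
rho_s - rho_w = 2661 - 1025 = 1636
Denominator = 1636 * 9.81 * 0.0047 = 75.431052
theta = 14.62 / 75.431052
theta = 0.1938

0.1938


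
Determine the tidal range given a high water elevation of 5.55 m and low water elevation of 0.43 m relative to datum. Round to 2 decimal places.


Tidal range = High water - Low water
Tidal range = 5.55 - (0.43)
Tidal range = 5.12 m

5.12


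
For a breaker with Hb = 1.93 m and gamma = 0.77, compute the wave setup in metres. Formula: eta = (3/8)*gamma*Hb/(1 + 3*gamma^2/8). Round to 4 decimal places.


eta = (3/8) * gamma * Hb / (1 + 3*gamma^2/8)
Numerator = (3/8) * 0.77 * 1.93 = 0.557288
Denominator = 1 + 3*0.77^2/8 = 1 + 0.222338 = 1.222338
eta = 0.557288 / 1.222338
eta = 0.4559 m

0.4559


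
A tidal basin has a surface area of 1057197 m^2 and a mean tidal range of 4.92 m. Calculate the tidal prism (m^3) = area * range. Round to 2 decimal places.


Tidal prism = Area * Tidal range
P = 1057197 * 4.92
P = 5201409.24 m^3

5201409.24


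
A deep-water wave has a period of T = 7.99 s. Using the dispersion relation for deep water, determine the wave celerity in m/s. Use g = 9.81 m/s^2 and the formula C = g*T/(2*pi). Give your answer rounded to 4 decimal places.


We use the deep-water celerity formula:
C = g * T / (2 * pi)
C = 9.81 * 7.99 / (2 * 3.14159...)
C = 78.381900 / 6.283185
C = 12.4749 m/s

12.4749


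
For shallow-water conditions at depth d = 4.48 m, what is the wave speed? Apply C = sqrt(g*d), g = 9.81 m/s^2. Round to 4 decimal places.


Using the shallow-water approximation:
C = sqrt(g * d) = sqrt(9.81 * 4.48)
C = sqrt(43.9488)
C = 6.6294 m/s

6.6294


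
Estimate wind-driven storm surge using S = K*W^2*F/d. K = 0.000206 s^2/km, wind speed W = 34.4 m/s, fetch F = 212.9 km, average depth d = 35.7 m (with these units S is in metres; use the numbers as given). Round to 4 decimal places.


S = K * W^2 * F / d
W^2 = 34.4^2 = 1183.36
S = 0.000206 * 1183.36 * 212.9 / 35.7
Numerator = 0.000206 * 1183.36 * 212.9 = 51.899093
S = 51.899093 / 35.7 = 1.4538 m

1.4538
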